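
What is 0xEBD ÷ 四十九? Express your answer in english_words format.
Convert 0xEBD (hexadecimal) → 14×256 + 11×16 + 13 = 3773 (decimal)
Convert 四十九 (Chinese numeral) → 4×10 + 9 = 49 (decimal)
Compute 3773 ÷ 49 = 77
Convert 77 (decimal) → seventy-seven (English words)
seventy-seven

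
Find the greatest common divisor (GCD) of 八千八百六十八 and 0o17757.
Convert 八千八百六十八 (Chinese numeral) → 8×1000 + 8×100 + 6×10 + 8 = 8868 (decimal)
Convert 0o17757 (octal) → 1×4096 + 7×512 + 7×64 + 5×8 + 7 = 8175 (decimal)
Compute gcd(8868, 8175) = 3
3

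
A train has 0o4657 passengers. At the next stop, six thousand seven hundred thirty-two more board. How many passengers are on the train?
Convert 0o4657 (octal) → 4×512 + 6×64 + 5×8 + 7 = 2479 (decimal)
Convert six thousand seven hundred thirty-two (English words) → 6×1000 + 7×100 + 32 = 6732 (decimal)
Compute 2479 + 6732 = 9211
9211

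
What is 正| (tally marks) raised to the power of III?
Convert 正| (tally marks) → 5 + 1 = 6 (decimal)
Convert III (Roman numeral) → 1 + 1 + 1 = 3 (decimal)
Compute 6 ^ 3 = 216
216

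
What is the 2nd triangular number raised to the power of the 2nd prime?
Convert the 2nd triangular number (triangular index) → 2×3/2 = 3 (decimal)
Convert the 2nd prime (prime index) → 3 (decimal)
Compute 3 ^ 3 = 27
27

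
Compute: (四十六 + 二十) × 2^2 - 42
Convert 四十六 (Chinese numeral) → 4×10 + 6 = 46 (decimal)
Convert 二十 (Chinese numeral) → 2×10 = 20 (decimal)
Convert 2^2 (power) → 4 (decimal)
Expression in decimal: (46 + 20) × 4 - 42
Parentheses first: 46 + 20 = 66
Multiply: 66 × 4 = 264
Subtract: 264 - 42 = 222
222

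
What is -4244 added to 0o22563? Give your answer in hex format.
Convert 0o22563 (octal) → 2×4096 + 2×512 + 5×64 + 6×8 + 3 = 9587 (decimal)
Compute -4244 + 9587 = 5343
Convert 5343 (decimal) → 5343 = 1×4096 + 4×256 + 13×16 + 15 → 0x14DF (hexadecimal)
0x14DF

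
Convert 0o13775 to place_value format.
Convert 0o13775 (octal) → 1×4096 + 3×512 + 7×64 + 7×8 + 5 = 6141 (decimal)
Convert 6141 (decimal) → 6141 = 6×1000 + 1×100 + 4×10 + 1 → 6 thousands, 1 hundred, 4 tens, 1 one (place-value notation)
6 thousands, 1 hundred, 4 tens, 1 one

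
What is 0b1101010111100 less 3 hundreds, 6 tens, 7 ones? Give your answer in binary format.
Convert 0b1101010111100 (binary) → 4096 + 2048 + 512 + 128 + 32 + 16 + 8 + 4 = 6844 (decimal)
Convert 3 hundreds, 6 tens, 7 ones (place-value notation) → 3×100 + 6×10 + 7 = 367 (decimal)
Compute 6844 - 367 = 6477
Convert 6477 (decimal) → 6477 = 4096 + 2048 + 256 + 64 + 8 + 4 + 1 → 0b1100101001101 (binary)
0b1100101001101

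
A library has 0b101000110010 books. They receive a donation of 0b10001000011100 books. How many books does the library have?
Convert 0b101000110010 (binary) → 2048 + 512 + 32 + 16 + 2 = 2610 (decimal)
Convert 0b10001000011100 (binary) → 8192 + 512 + 16 + 8 + 4 = 8732 (decimal)
Compute 2610 + 8732 = 11342
11342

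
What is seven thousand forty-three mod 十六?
Convert seven thousand forty-three (English words) → 7×1000 + 43 = 7043 (decimal)
Convert 十六 (Chinese numeral) → 1×10 + 6 = 16 (decimal)
Compute 7043 mod 16 = 3
3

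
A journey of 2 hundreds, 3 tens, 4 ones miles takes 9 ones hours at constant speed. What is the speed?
Convert 2 hundreds, 3 tens, 4 ones (place-value notation) → 2×100 + 3×10 + 4 = 234 (decimal)
Convert 9 ones (place-value notation) → 9 (decimal)
Compute 234 ÷ 9 = 26
26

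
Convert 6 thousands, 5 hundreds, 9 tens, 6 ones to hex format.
Convert 6 thousands, 5 hundreds, 9 tens, 6 ones (place-value notation) → 6×1000 + 5×100 + 9×10 + 6 = 6596 (decimal)
Convert 6596 (decimal) → 6596 = 1×4096 + 9×256 + 12×16 + 4 → 0x19C4 (hexadecimal)
0x19C4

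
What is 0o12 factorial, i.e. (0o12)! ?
Convert 0o12 (octal) → 1×8 + 2 = 10 (decimal)
Compute 10! = 3628800
3628800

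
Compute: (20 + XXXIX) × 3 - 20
Convert XXXIX (Roman numeral) → 10 + 10 + 10 + 9 = 39 (decimal)
Expression in decimal: (20 + 39) × 3 - 20
Parentheses first: 20 + 39 = 59
Multiply: 59 × 3 = 177
Subtract: 177 - 20 = 157
157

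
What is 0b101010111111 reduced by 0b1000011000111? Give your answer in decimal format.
Convert 0b101010111111 (binary) → 2048 + 512 + 128 + 32 + 16 + 8 + 4 + 2 + 1 = 2751 (decimal)
Convert 0b1000011000111 (binary) → 4096 + 128 + 64 + 4 + 2 + 1 = 4295 (decimal)
Compute 2751 - 4295 = -1544
-1544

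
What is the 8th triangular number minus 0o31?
The 8th triangular number = 8×9/2 = 36
Convert 0o31 (octal) → 3×8 + 1 = 25 (decimal)
Compute 36 - 25 = 11
11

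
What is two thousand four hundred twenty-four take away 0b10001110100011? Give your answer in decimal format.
Convert two thousand four hundred twenty-four (English words) → 2×1000 + 4×100 + 24 = 2424 (decimal)
Convert 0b10001110100011 (binary) → 8192 + 512 + 256 + 128 + 32 + 2 + 1 = 9123 (decimal)
Compute 2424 - 9123 = -6699
-6699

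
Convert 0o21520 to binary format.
Convert 0o21520 (octal) → 2×4096 + 1×512 + 5×64 + 2×8 = 9040 (decimal)
Convert 9040 (decimal) → 9040 = 8192 + 512 + 256 + 64 + 16 → 0b10001101010000 (binary)
0b10001101010000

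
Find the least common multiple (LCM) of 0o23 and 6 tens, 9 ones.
Convert 0o23 (octal) → 2×8 + 3 = 19 (decimal)
Convert 6 tens, 9 ones (place-value notation) → 6×10 + 9 = 69 (decimal)
Compute lcm(19, 69) = 1311
1311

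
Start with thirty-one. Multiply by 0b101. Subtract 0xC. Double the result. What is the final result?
Convert thirty-one (English words) → 31 (decimal)
Start: 31
Convert 0b101 (binary) → 4 + 1 = 5 (decimal)
31 × 5 = 155
Convert 0xC (hexadecimal) → 12 (decimal)
155 - 12 = 143
143 × 2 = 286
286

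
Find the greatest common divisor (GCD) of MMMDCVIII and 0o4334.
Convert MMMDCVIII (Roman numeral) → 1000 + 1000 + 1000 + 500 + 100 + 5 + 1 + 1 + 1 = 3608 (decimal)
Convert 0o4334 (octal) → 4×512 + 3×64 + 3×8 + 4 = 2268 (decimal)
Compute gcd(3608, 2268) = 4
4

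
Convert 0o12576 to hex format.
Convert 0o12576 (octal) → 1×4096 + 2×512 + 5×64 + 7×8 + 6 = 5502 (decimal)
Convert 5502 (decimal) → 5502 = 1×4096 + 5×256 + 7×16 + 14 → 0x157E (hexadecimal)
0x157E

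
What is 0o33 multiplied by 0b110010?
Convert 0o33 (octal) → 3×8 + 3 = 27 (decimal)
Convert 0b110010 (binary) → 32 + 16 + 2 = 50 (decimal)
Compute 27 × 50 = 1350
1350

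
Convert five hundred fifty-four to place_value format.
Convert five hundred fifty-four (English words) → 5×100 + 54 = 554 (decimal)
Convert 554 (decimal) → 554 = 5×100 + 5×10 + 4 → 5 hundreds, 5 tens, 4 ones (place-value notation)
5 hundreds, 5 tens, 4 ones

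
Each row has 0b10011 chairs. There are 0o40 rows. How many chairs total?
Convert 0b10011 (binary) → 16 + 2 + 1 = 19 (decimal)
Convert 0o40 (octal) → 4×8 = 32 (decimal)
Compute 19 × 32 = 608
608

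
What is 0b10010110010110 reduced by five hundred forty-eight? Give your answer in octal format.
Convert 0b10010110010110 (binary) → 8192 + 1024 + 256 + 128 + 16 + 4 + 2 = 9622 (decimal)
Convert five hundred forty-eight (English words) → 5×100 + 48 = 548 (decimal)
Compute 9622 - 548 = 9074
Convert 9074 (decimal) → 9074 = 2×4096 + 1×512 + 5×64 + 6×8 + 2 → 0o21562 (octal)
0o21562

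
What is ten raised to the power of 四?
Convert ten (English words) → 10 (decimal)
Convert 四 (Chinese numeral) → 4 (decimal)
Compute 10 ^ 4 = 10000
10000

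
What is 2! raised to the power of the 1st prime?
Convert 2! (factorial) → 2 (decimal)
Convert the 1st prime (prime index) → 2 (decimal)
Compute 2 ^ 2 = 4
4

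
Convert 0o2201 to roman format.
Convert 0o2201 (octal) → 2×512 + 2×64 + 1 = 1153 (decimal)
Convert 1153 (decimal) → 1153 = 1000 + 100 + 50 + 1 + 1 + 1 → MCLIII (Roman numeral)
MCLIII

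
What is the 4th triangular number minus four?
The 4th triangular number = 4×5/2 = 10
Convert four (English words) → 4 (decimal)
Compute 10 - 4 = 6
6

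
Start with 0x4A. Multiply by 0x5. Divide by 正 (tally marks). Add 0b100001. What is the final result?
Convert 0x4A (hexadecimal) → 4×16 + 10 = 74 (decimal)
Start: 74
Convert 0x5 (hexadecimal) → 5 (decimal)
74 × 5 = 370
Convert 正 (tally marks) → 5 (decimal)
370 ÷ 5 = 74
Convert 0b100001 (binary) → 32 + 1 = 33 (decimal)
74 + 33 = 107
107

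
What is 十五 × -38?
Convert 十五 (Chinese numeral) → 1×10 + 5 = 15 (decimal)
Compute 15 × -38 = -570
-570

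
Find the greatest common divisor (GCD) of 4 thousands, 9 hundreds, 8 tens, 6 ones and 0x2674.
Convert 4 thousands, 9 hundreds, 8 tens, 6 ones (place-value notation) → 4×1000 + 9×100 + 8×10 + 6 = 4986 (decimal)
Convert 0x2674 (hexadecimal) → 2×4096 + 6×256 + 7×16 + 4 = 9844 (decimal)
Compute gcd(4986, 9844) = 2
2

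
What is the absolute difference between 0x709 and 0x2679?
Convert 0x709 (hexadecimal) → 7×256 + 9 = 1801 (decimal)
Convert 0x2679 (hexadecimal) → 2×4096 + 6×256 + 7×16 + 9 = 9849 (decimal)
Compute |1801 - 9849| = 8048
8048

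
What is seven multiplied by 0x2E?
Convert seven (English words) → 7 (decimal)
Convert 0x2E (hexadecimal) → 2×16 + 14 = 46 (decimal)
Compute 7 × 46 = 322
322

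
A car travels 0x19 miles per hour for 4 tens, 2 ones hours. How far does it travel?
Convert 0x19 (hexadecimal) → 1×16 + 9 = 25 (decimal)
Convert 4 tens, 2 ones (place-value notation) → 4×10 + 2 = 42 (decimal)
Compute 25 × 42 = 1050
1050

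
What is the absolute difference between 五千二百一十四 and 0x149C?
Convert 五千二百一十四 (Chinese numeral) → 5×1000 + 2×100 + 1×10 + 4 = 5214 (decimal)
Convert 0x149C (hexadecimal) → 1×4096 + 4×256 + 9×16 + 12 = 5276 (decimal)
Compute |5214 - 5276| = 62
62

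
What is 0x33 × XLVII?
Convert 0x33 (hexadecimal) → 3×16 + 3 = 51 (decimal)
Convert XLVII (Roman numeral) → 40 + 5 + 1 + 1 = 47 (decimal)
Compute 51 × 47 = 2397
2397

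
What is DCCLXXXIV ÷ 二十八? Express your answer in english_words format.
Convert DCCLXXXIV (Roman numeral) → 500 + 100 + 100 + 50 + 10 + 10 + 10 + 4 = 784 (decimal)
Convert 二十八 (Chinese numeral) → 2×10 + 8 = 28 (decimal)
Compute 784 ÷ 28 = 28
Convert 28 (decimal) → twenty-eight (English words)
twenty-eight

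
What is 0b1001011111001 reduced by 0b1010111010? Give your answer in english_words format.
Convert 0b1001011111001 (binary) → 4096 + 512 + 128 + 64 + 32 + 16 + 8 + 1 = 4857 (decimal)
Convert 0b1010111010 (binary) → 512 + 128 + 32 + 16 + 8 + 2 = 698 (decimal)
Compute 4857 - 698 = 4159
Convert 4159 (decimal) → 4159 = 4×1000 + 1×100 + 59 → four thousand one hundred fifty-nine (English words)
four thousand one hundred fifty-nine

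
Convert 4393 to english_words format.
Convert 4393 (decimal) → 4393 = 4×1000 + 3×100 + 93 → four thousand three hundred ninety-three (English words)
four thousand three hundred ninety-three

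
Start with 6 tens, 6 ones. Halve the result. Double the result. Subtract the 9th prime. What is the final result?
Convert 6 tens, 6 ones (place-value notation) → 6×10 + 6 = 66 (decimal)
Start: 66
66 ÷ 2 = 33
33 × 2 = 66
Convert the 9th prime (prime index) → 23 (decimal)
66 - 23 = 43
43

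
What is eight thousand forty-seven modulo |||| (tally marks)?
Convert eight thousand forty-seven (English words) → 8×1000 + 47 = 8047 (decimal)
Convert |||| (tally marks) → 4 (decimal)
Compute 8047 mod 4 = 3
3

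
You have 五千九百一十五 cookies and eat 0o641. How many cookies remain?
Convert 五千九百一十五 (Chinese numeral) → 5×1000 + 9×100 + 1×10 + 5 = 5915 (decimal)
Convert 0o641 (octal) → 6×64 + 4×8 + 1 = 417 (decimal)
Compute 5915 - 417 = 5498
5498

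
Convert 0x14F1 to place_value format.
Convert 0x14F1 (hexadecimal) → 1×4096 + 4×256 + 15×16 + 1 = 5361 (decimal)
Convert 5361 (decimal) → 5361 = 5×1000 + 3×100 + 6×10 + 1 → 5 thousands, 3 hundreds, 6 tens, 1 one (place-value notation)
5 thousands, 3 hundreds, 6 tens, 1 one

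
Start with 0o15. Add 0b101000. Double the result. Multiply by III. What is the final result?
Convert 0o15 (octal) → 1×8 + 5 = 13 (decimal)
Start: 13
Convert 0b101000 (binary) → 32 + 8 = 40 (decimal)
13 + 40 = 53
53 × 2 = 106
Convert III (Roman numeral) → 1 + 1 + 1 = 3 (decimal)
106 × 3 = 318
318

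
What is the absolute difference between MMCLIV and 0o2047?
Convert MMCLIV (Roman numeral) → 1000 + 1000 + 100 + 50 + 4 = 2154 (decimal)
Convert 0o2047 (octal) → 2×512 + 4×8 + 7 = 1063 (decimal)
Compute |2154 - 1063| = 1091
1091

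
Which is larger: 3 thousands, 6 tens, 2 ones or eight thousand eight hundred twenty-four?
Convert 3 thousands, 6 tens, 2 ones (place-value notation) → 3×1000 + 6×10 + 2 = 3062 (decimal)
Convert eight thousand eight hundred twenty-four (English words) → 8×1000 + 8×100 + 24 = 8824 (decimal)
Compare 3062 vs 8824: larger = 8824
8824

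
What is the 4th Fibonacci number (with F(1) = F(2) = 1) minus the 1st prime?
The 4th Fibonacci number (with F(1) = F(2) = 1): 1, 1, 2, 3 → 3
Convert the 1st prime (prime index) → 2 (decimal)
Compute 3 - 2 = 1
1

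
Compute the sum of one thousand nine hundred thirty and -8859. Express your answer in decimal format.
Convert one thousand nine hundred thirty (English words) → 1×1000 + 9×100 + 30 = 1930 (decimal)
Compute 1930 + -8859 = -6929
-6929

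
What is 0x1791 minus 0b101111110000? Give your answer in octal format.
Convert 0x1791 (hexadecimal) → 1×4096 + 7×256 + 9×16 + 1 = 6033 (decimal)
Convert 0b101111110000 (binary) → 2048 + 512 + 256 + 128 + 64 + 32 + 16 = 3056 (decimal)
Compute 6033 - 3056 = 2977
Convert 2977 (decimal) → 2977 = 5×512 + 6×64 + 4×8 + 1 → 0o5641 (octal)
0o5641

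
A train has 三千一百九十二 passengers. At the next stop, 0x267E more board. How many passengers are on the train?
Convert 三千一百九十二 (Chinese numeral) → 3×1000 + 1×100 + 9×10 + 2 = 3192 (decimal)
Convert 0x267E (hexadecimal) → 2×4096 + 6×256 + 7×16 + 14 = 9854 (decimal)
Compute 3192 + 9854 = 13046
13046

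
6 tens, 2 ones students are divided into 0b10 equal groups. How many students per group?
Convert 6 tens, 2 ones (place-value notation) → 6×10 + 2 = 62 (decimal)
Convert 0b10 (binary) → 2 (decimal)
Compute 62 ÷ 2 = 31
31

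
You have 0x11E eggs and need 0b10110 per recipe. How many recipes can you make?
Convert 0x11E (hexadecimal) → 1×256 + 1×16 + 14 = 286 (decimal)
Convert 0b10110 (binary) → 16 + 4 + 2 = 22 (decimal)
Compute 286 ÷ 22 = 13
13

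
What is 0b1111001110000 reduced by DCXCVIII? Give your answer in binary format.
Convert 0b1111001110000 (binary) → 4096 + 2048 + 1024 + 512 + 64 + 32 + 16 = 7792 (decimal)
Convert DCXCVIII (Roman numeral) → 500 + 100 + 90 + 5 + 1 + 1 + 1 = 698 (decimal)
Compute 7792 - 698 = 7094
Convert 7094 (decimal) → 7094 = 4096 + 2048 + 512 + 256 + 128 + 32 + 16 + 4 + 2 → 0b1101110110110 (binary)
0b1101110110110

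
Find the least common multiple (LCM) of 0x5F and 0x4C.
Convert 0x5F (hexadecimal) → 5×16 + 15 = 95 (decimal)
Convert 0x4C (hexadecimal) → 4×16 + 12 = 76 (decimal)
Compute lcm(95, 76) = 380
380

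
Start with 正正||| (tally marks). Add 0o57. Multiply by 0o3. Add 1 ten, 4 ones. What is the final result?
Convert 正正||| (tally marks) → 5 + 5 + 3 = 13 (decimal)
Start: 13
Convert 0o57 (octal) → 5×8 + 7 = 47 (decimal)
13 + 47 = 60
Convert 0o3 (octal) → 3 (decimal)
60 × 3 = 180
Convert 1 ten, 4 ones (place-value notation) → 1×10 + 4 = 14 (decimal)
180 + 14 = 194
194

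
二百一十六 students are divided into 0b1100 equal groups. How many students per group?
Convert 二百一十六 (Chinese numeral) → 2×100 + 1×10 + 6 = 216 (decimal)
Convert 0b1100 (binary) → 8 + 4 = 12 (decimal)
Compute 216 ÷ 12 = 18
18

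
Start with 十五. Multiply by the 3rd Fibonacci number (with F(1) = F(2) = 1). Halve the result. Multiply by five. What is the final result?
Convert 十五 (Chinese numeral) → 1×10 + 5 = 15 (decimal)
Start: 15
Convert the 3rd Fibonacci number (with F(1) = F(2) = 1) (Fibonacci index) → 1, 1, 2 → 2 (decimal)
15 × 2 = 30
30 ÷ 2 = 15
Convert five (English words) → 5 (decimal)
15 × 5 = 75
75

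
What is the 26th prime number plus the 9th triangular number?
The 26th prime number = 101
Convert the 9th triangular number (triangular index) → 9×10/2 = 45 (decimal)
Compute 101 + 45 = 146
146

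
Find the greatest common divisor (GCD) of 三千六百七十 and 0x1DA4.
Convert 三千六百七十 (Chinese numeral) → 3×1000 + 6×100 + 7×10 = 3670 (decimal)
Convert 0x1DA4 (hexadecimal) → 1×4096 + 13×256 + 10×16 + 4 = 7588 (decimal)
Compute gcd(3670, 7588) = 2
2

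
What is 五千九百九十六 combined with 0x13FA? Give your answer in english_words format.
Convert 五千九百九十六 (Chinese numeral) → 5×1000 + 9×100 + 9×10 + 6 = 5996 (decimal)
Convert 0x13FA (hexadecimal) → 1×4096 + 3×256 + 15×16 + 10 = 5114 (decimal)
Compute 5996 + 5114 = 11110
Convert 11110 (decimal) → 11110 = 11×1000 + 1×100 + 10 → eleven thousand one hundred ten (English words)
eleven thousand one hundred ten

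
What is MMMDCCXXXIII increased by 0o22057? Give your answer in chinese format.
Convert MMMDCCXXXIII (Roman numeral) → 1000 + 1000 + 1000 + 500 + 100 + 100 + 10 + 10 + 10 + 1 + 1 + 1 = 3733 (decimal)
Convert 0o22057 (octal) → 2×4096 + 2×512 + 5×8 + 7 = 9263 (decimal)
Compute 3733 + 9263 = 12996
Convert 12996 (decimal) → 12996 = 1×10000 + 2×1000 + 9×100 + 9×10 + 6 → 一万二千九百九十六 (Chinese numeral)
一万二千九百九十六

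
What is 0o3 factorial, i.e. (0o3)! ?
Convert 0o3 (octal) → 3 (decimal)
Compute 3! = 6
6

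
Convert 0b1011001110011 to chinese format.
Convert 0b1011001110011 (binary) → 4096 + 1024 + 512 + 64 + 32 + 16 + 2 + 1 = 5747 (decimal)
Convert 5747 (decimal) → 5747 = 5×1000 + 7×100 + 4×10 + 7 → 五千七百四十七 (Chinese numeral)
五千七百四十七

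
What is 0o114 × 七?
Convert 0o114 (octal) → 1×64 + 1×8 + 4 = 76 (decimal)
Convert 七 (Chinese numeral) → 7 (decimal)
Compute 76 × 7 = 532
532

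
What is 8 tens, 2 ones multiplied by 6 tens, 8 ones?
Convert 8 tens, 2 ones (place-value notation) → 8×10 + 2 = 82 (decimal)
Convert 6 tens, 8 ones (place-value notation) → 6×10 + 8 = 68 (decimal)
Compute 82 × 68 = 5576
5576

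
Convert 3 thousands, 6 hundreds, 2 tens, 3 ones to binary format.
Convert 3 thousands, 6 hundreds, 2 tens, 3 ones (place-value notation) → 3×1000 + 6×100 + 2×10 + 3 = 3623 (decimal)
Convert 3623 (decimal) → 3623 = 2048 + 1024 + 512 + 32 + 4 + 2 + 1 → 0b111000100111 (binary)
0b111000100111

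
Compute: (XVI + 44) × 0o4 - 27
Convert XVI (Roman numeral) → 10 + 5 + 1 = 16 (decimal)
Convert 0o4 (octal) → 4 (decimal)
Expression in decimal: (16 + 44) × 4 - 27
Parentheses first: 16 + 44 = 60
Multiply: 60 × 4 = 240
Subtract: 240 - 27 = 213
213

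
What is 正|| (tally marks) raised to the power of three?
Convert 正|| (tally marks) → 5 + 2 = 7 (decimal)
Convert three (English words) → 3 (decimal)
Compute 7 ^ 3 = 343
343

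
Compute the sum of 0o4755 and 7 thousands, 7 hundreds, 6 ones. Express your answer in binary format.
Convert 0o4755 (octal) → 4×512 + 7×64 + 5×8 + 5 = 2541 (decimal)
Convert 7 thousands, 7 hundreds, 6 ones (place-value notation) → 7×1000 + 7×100 + 6 = 7706 (decimal)
Compute 2541 + 7706 = 10247
Convert 10247 (decimal) → 10247 = 8192 + 2048 + 4 + 2 + 1 → 0b10100000000111 (binary)
0b10100000000111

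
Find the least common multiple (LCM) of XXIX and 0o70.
Convert XXIX (Roman numeral) → 10 + 10 + 9 = 29 (decimal)
Convert 0o70 (octal) → 7×8 = 56 (decimal)
Compute lcm(29, 56) = 1624
1624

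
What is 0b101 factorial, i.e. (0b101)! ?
Convert 0b101 (binary) → 4 + 1 = 5 (decimal)
Compute 5! = 120
120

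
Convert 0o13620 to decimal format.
Convert 0o13620 (octal) → 1×4096 + 3×512 + 6×64 + 2×8 = 6032 (decimal)
6032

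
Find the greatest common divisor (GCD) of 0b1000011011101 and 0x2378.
Convert 0b1000011011101 (binary) → 4096 + 128 + 64 + 16 + 8 + 4 + 1 = 4317 (decimal)
Convert 0x2378 (hexadecimal) → 2×4096 + 3×256 + 7×16 + 8 = 9080 (decimal)
Compute gcd(4317, 9080) = 1
1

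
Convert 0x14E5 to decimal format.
Convert 0x14E5 (hexadecimal) → 1×4096 + 4×256 + 14×16 + 5 = 5349 (decimal)
5349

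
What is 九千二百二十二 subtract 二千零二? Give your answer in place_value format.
Convert 九千二百二十二 (Chinese numeral) → 9×1000 + 2×100 + 2×10 + 2 = 9222 (decimal)
Convert 二千零二 (Chinese numeral) → 2×1000 + 2 = 2002 (decimal)
Compute 9222 - 2002 = 7220
Convert 7220 (decimal) → 7220 = 7×1000 + 2×100 + 2×10 → 7 thousands, 2 hundreds, 2 tens (place-value notation)
7 thousands, 2 hundreds, 2 tens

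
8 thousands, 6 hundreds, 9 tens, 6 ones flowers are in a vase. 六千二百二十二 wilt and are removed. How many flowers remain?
Convert 8 thousands, 6 hundreds, 9 tens, 6 ones (place-value notation) → 8×1000 + 6×100 + 9×10 + 6 = 8696 (decimal)
Convert 六千二百二十二 (Chinese numeral) → 6×1000 + 2×100 + 2×10 + 2 = 6222 (decimal)
Compute 8696 - 6222 = 2474
2474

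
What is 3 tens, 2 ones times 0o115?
Convert 3 tens, 2 ones (place-value notation) → 3×10 + 2 = 32 (decimal)
Convert 0o115 (octal) → 1×64 + 1×8 + 5 = 77 (decimal)
Compute 32 × 77 = 2464
2464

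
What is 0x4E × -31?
Convert 0x4E (hexadecimal) → 4×16 + 14 = 78 (decimal)
Compute 78 × -31 = -2418
-2418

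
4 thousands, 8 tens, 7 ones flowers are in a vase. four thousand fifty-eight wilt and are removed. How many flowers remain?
Convert 4 thousands, 8 tens, 7 ones (place-value notation) → 4×1000 + 8×10 + 7 = 4087 (decimal)
Convert four thousand fifty-eight (English words) → 4×1000 + 58 = 4058 (decimal)
Compute 4087 - 4058 = 29
29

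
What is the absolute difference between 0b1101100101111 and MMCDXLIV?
Convert 0b1101100101111 (binary) → 4096 + 2048 + 512 + 256 + 32 + 8 + 4 + 2 + 1 = 6959 (decimal)
Convert MMCDXLIV (Roman numeral) → 1000 + 1000 + 400 + 40 + 4 = 2444 (decimal)
Compute |6959 - 2444| = 4515
4515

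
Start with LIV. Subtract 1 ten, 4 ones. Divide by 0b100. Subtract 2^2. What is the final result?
Convert LIV (Roman numeral) → 50 + 4 = 54 (decimal)
Start: 54
Convert 1 ten, 4 ones (place-value notation) → 1×10 + 4 = 14 (decimal)
54 - 14 = 40
Convert 0b100 (binary) → 4 (decimal)
40 ÷ 4 = 10
Convert 2^2 (power) → 4 (decimal)
10 - 4 = 6
6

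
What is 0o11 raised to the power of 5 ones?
Convert 0o11 (octal) → 1×8 + 1 = 9 (decimal)
Convert 5 ones (place-value notation) → 5 (decimal)
Compute 9 ^ 5 = 59049
59049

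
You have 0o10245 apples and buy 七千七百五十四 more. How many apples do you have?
Convert 0o10245 (octal) → 1×4096 + 2×64 + 4×8 + 5 = 4261 (decimal)
Convert 七千七百五十四 (Chinese numeral) → 7×1000 + 7×100 + 5×10 + 4 = 7754 (decimal)
Compute 4261 + 7754 = 12015
12015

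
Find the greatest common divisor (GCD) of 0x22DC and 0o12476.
Convert 0x22DC (hexadecimal) → 2×4096 + 2×256 + 13×16 + 12 = 8924 (decimal)
Convert 0o12476 (octal) → 1×4096 + 2×512 + 4×64 + 7×8 + 6 = 5438 (decimal)
Compute gcd(8924, 5438) = 2
2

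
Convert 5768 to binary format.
Convert 5768 (decimal) → 5768 = 4096 + 1024 + 512 + 128 + 8 → 0b1011010001000 (binary)
0b1011010001000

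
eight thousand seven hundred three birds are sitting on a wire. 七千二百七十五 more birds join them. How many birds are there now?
Convert eight thousand seven hundred three (English words) → 8×1000 + 7×100 + 3 = 8703 (decimal)
Convert 七千二百七十五 (Chinese numeral) → 7×1000 + 2×100 + 7×10 + 5 = 7275 (decimal)
Compute 8703 + 7275 = 15978
15978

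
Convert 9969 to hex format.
Convert 9969 (decimal) → 9969 = 2×4096 + 6×256 + 15×16 + 1 → 0x26F1 (hexadecimal)
0x26F1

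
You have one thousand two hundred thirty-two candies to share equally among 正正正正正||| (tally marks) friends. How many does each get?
Convert one thousand two hundred thirty-two (English words) → 1×1000 + 2×100 + 32 = 1232 (decimal)
Convert 正正正正正||| (tally marks) → 5 + 5 + 5 + 5 + 5 + 3 = 28 (decimal)
Compute 1232 ÷ 28 = 44
44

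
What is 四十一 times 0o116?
Convert 四十一 (Chinese numeral) → 4×10 + 1 = 41 (decimal)
Convert 0o116 (octal) → 1×64 + 1×8 + 6 = 78 (decimal)
Compute 41 × 78 = 3198
3198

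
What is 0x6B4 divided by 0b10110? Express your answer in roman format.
Convert 0x6B4 (hexadecimal) → 6×256 + 11×16 + 4 = 1716 (decimal)
Convert 0b10110 (binary) → 16 + 4 + 2 = 22 (decimal)
Compute 1716 ÷ 22 = 78
Convert 78 (decimal) → 78 = 50 + 10 + 10 + 5 + 1 + 1 + 1 → LXXVIII (Roman numeral)
LXXVIII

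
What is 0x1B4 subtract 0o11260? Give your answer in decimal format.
Convert 0x1B4 (hexadecimal) → 1×256 + 11×16 + 4 = 436 (decimal)
Convert 0o11260 (octal) → 1×4096 + 1×512 + 2×64 + 6×8 = 4784 (decimal)
Compute 436 - 4784 = -4348
-4348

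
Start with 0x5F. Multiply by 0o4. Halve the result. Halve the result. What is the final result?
Convert 0x5F (hexadecimal) → 5×16 + 15 = 95 (decimal)
Start: 95
Convert 0o4 (octal) → 4 (decimal)
95 × 4 = 380
380 ÷ 2 = 190
190 ÷ 2 = 95
95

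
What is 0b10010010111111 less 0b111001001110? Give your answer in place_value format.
Convert 0b10010010111111 (binary) → 8192 + 1024 + 128 + 32 + 16 + 8 + 4 + 2 + 1 = 9407 (decimal)
Convert 0b111001001110 (binary) → 2048 + 1024 + 512 + 64 + 8 + 4 + 2 = 3662 (decimal)
Compute 9407 - 3662 = 5745
Convert 5745 (decimal) → 5745 = 5×1000 + 7×100 + 4×10 + 5 → 5 thousands, 7 hundreds, 4 tens, 5 ones (place-value notation)
5 thousands, 7 hundreds, 4 tens, 5 ones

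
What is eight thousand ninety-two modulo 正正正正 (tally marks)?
Convert eight thousand ninety-two (English words) → 8×1000 + 92 = 8092 (decimal)
Convert 正正正正 (tally marks) → 5 + 5 + 5 + 5 = 20 (decimal)
Compute 8092 mod 20 = 12
12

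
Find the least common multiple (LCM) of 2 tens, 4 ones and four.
Convert 2 tens, 4 ones (place-value notation) → 2×10 + 4 = 24 (decimal)
Convert four (English words) → 4 (decimal)
Compute lcm(24, 4) = 24
24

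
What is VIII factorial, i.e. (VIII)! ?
Convert VIII (Roman numeral) → 5 + 1 + 1 + 1 = 8 (decimal)
Compute 8! = 40320
40320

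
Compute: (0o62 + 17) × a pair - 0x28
Convert 0o62 (octal) → 6×8 + 2 = 50 (decimal)
Convert a pair (colloquial) → 2 (decimal)
Convert 0x28 (hexadecimal) → 2×16 + 8 = 40 (decimal)
Expression in decimal: (50 + 17) × 2 - 40
Parentheses first: 50 + 17 = 67
Multiply: 67 × 2 = 134
Subtract: 134 - 40 = 94
94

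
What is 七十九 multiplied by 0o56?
Convert 七十九 (Chinese numeral) → 7×10 + 9 = 79 (decimal)
Convert 0o56 (octal) → 5×8 + 6 = 46 (decimal)
Compute 79 × 46 = 3634
3634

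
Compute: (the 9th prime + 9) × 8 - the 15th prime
Convert the 9th prime (prime index) → 23 (decimal)
Convert the 15th prime (prime index) → 47 (decimal)
Expression in decimal: (23 + 9) × 8 - 47
Parentheses first: 23 + 9 = 32
Multiply: 32 × 8 = 256
Subtract: 256 - 47 = 209
209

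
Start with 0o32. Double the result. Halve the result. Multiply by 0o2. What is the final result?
Convert 0o32 (octal) → 3×8 + 2 = 26 (decimal)
Start: 26
26 × 2 = 52
52 ÷ 2 = 26
Convert 0o2 (octal) → 2 (decimal)
26 × 2 = 52
52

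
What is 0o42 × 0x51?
Convert 0o42 (octal) → 4×8 + 2 = 34 (decimal)
Convert 0x51 (hexadecimal) → 5×16 + 1 = 81 (decimal)
Compute 34 × 81 = 2754
2754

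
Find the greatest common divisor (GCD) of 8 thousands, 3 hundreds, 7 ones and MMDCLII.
Convert 8 thousands, 3 hundreds, 7 ones (place-value notation) → 8×1000 + 3×100 + 7 = 8307 (decimal)
Convert MMDCLII (Roman numeral) → 1000 + 1000 + 500 + 100 + 50 + 1 + 1 = 2652 (decimal)
Compute gcd(8307, 2652) = 39
39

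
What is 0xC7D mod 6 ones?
Convert 0xC7D (hexadecimal) → 12×256 + 7×16 + 13 = 3197 (decimal)
Convert 6 ones (place-value notation) → 6 (decimal)
Compute 3197 mod 6 = 5
5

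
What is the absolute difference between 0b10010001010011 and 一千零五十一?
Convert 0b10010001010011 (binary) → 8192 + 1024 + 64 + 16 + 2 + 1 = 9299 (decimal)
Convert 一千零五十一 (Chinese numeral) → 1×1000 + 5×10 + 1 = 1051 (decimal)
Compute |9299 - 1051| = 8248
8248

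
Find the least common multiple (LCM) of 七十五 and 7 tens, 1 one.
Convert 七十五 (Chinese numeral) → 7×10 + 5 = 75 (decimal)
Convert 7 tens, 1 one (place-value notation) → 7×10 + 1 = 71 (decimal)
Compute lcm(75, 71) = 5325
5325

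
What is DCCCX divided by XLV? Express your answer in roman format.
Convert DCCCX (Roman numeral) → 500 + 100 + 100 + 100 + 10 = 810 (decimal)
Convert XLV (Roman numeral) → 40 + 5 = 45 (decimal)
Compute 810 ÷ 45 = 18
Convert 18 (decimal) → 18 = 10 + 5 + 1 + 1 + 1 → XVIII (Roman numeral)
XVIII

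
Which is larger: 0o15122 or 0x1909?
Convert 0o15122 (octal) → 1×4096 + 5×512 + 1×64 + 2×8 + 2 = 6738 (decimal)
Convert 0x1909 (hexadecimal) → 1×4096 + 9×256 + 9 = 6409 (decimal)
Compare 6738 vs 6409: larger = 6738
6738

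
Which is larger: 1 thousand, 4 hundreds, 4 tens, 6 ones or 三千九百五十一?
Convert 1 thousand, 4 hundreds, 4 tens, 6 ones (place-value notation) → 1×1000 + 4×100 + 4×10 + 6 = 1446 (decimal)
Convert 三千九百五十一 (Chinese numeral) → 3×1000 + 9×100 + 5×10 + 1 = 3951 (decimal)
Compare 1446 vs 3951: larger = 3951
3951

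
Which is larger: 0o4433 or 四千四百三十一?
Convert 0o4433 (octal) → 4×512 + 4×64 + 3×8 + 3 = 2331 (decimal)
Convert 四千四百三十一 (Chinese numeral) → 4×1000 + 4×100 + 3×10 + 1 = 4431 (decimal)
Compare 2331 vs 4431: larger = 4431
4431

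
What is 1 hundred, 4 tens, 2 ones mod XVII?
Convert 1 hundred, 4 tens, 2 ones (place-value notation) → 1×100 + 4×10 + 2 = 142 (decimal)
Convert XVII (Roman numeral) → 10 + 5 + 1 + 1 = 17 (decimal)
Compute 142 mod 17 = 6
6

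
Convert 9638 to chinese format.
Convert 9638 (decimal) → 9638 = 9×1000 + 6×100 + 3×10 + 8 → 九千六百三十八 (Chinese numeral)
九千六百三十八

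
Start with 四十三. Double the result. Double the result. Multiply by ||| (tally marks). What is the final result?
Convert 四十三 (Chinese numeral) → 4×10 + 3 = 43 (decimal)
Start: 43
43 × 2 = 86
86 × 2 = 172
Convert ||| (tally marks) → 3 (decimal)
172 × 3 = 516
516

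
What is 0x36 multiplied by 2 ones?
Convert 0x36 (hexadecimal) → 3×16 + 6 = 54 (decimal)
Convert 2 ones (place-value notation) → 2 (decimal)
Compute 54 × 2 = 108
108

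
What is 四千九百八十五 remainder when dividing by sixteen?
Convert 四千九百八十五 (Chinese numeral) → 4×1000 + 9×100 + 8×10 + 5 = 4985 (decimal)
Convert sixteen (English words) → 16 (decimal)
Compute 4985 mod 16 = 9
9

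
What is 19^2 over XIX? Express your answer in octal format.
Convert 19^2 (power) → 361 (decimal)
Convert XIX (Roman numeral) → 10 + 9 = 19 (decimal)
Compute 361 ÷ 19 = 19
Convert 19 (decimal) → 19 = 2×8 + 3 → 0o23 (octal)
0o23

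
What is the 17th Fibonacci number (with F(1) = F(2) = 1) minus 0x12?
The 17th Fibonacci number (with F(1) = F(2) = 1) = 1597
Convert 0x12 (hexadecimal) → 1×16 + 2 = 18 (decimal)
Compute 1597 - 18 = 1579
1579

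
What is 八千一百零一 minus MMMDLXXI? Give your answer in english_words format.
Convert 八千一百零一 (Chinese numeral) → 8×1000 + 1×100 + 1 = 8101 (decimal)
Convert MMMDLXXI (Roman numeral) → 1000 + 1000 + 1000 + 500 + 50 + 10 + 10 + 1 = 3571 (decimal)
Compute 8101 - 3571 = 4530
Convert 4530 (decimal) → 4530 = 4×1000 + 5×100 + 30 → four thousand five hundred thirty (English words)
four thousand five hundred thirty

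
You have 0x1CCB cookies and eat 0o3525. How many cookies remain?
Convert 0x1CCB (hexadecimal) → 1×4096 + 12×256 + 12×16 + 11 = 7371 (decimal)
Convert 0o3525 (octal) → 3×512 + 5×64 + 2×8 + 5 = 1877 (decimal)
Compute 7371 - 1877 = 5494
5494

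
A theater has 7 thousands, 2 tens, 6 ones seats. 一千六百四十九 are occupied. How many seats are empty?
Convert 7 thousands, 2 tens, 6 ones (place-value notation) → 7×1000 + 2×10 + 6 = 7026 (decimal)
Convert 一千六百四十九 (Chinese numeral) → 1×1000 + 6×100 + 4×10 + 9 = 1649 (decimal)
Compute 7026 - 1649 = 5377
5377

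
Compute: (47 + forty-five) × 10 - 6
Convert forty-five (English words) → 45 (decimal)
Expression in decimal: (47 + 45) × 10 - 6
Parentheses first: 47 + 45 = 92
Multiply: 92 × 10 = 920
Subtract: 920 - 6 = 914
914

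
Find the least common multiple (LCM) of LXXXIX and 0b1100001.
Convert LXXXIX (Roman numeral) → 50 + 10 + 10 + 10 + 9 = 89 (decimal)
Convert 0b1100001 (binary) → 64 + 32 + 1 = 97 (decimal)
Compute lcm(89, 97) = 8633
8633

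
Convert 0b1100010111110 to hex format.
Convert 0b1100010111110 (binary) → 4096 + 2048 + 128 + 32 + 16 + 8 + 4 + 2 = 6334 (decimal)
Convert 6334 (decimal) → 6334 = 1×4096 + 8×256 + 11×16 + 14 → 0x18BE (hexadecimal)
0x18BE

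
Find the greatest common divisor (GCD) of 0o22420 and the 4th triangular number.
Convert 0o22420 (octal) → 2×4096 + 2×512 + 4×64 + 2×8 = 9488 (decimal)
Convert the 4th triangular number (triangular index) → 4×5/2 = 10 (decimal)
Compute gcd(9488, 10) = 2
2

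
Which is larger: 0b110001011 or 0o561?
Convert 0b110001011 (binary) → 256 + 128 + 8 + 2 + 1 = 395 (decimal)
Convert 0o561 (octal) → 5×64 + 6×8 + 1 = 369 (decimal)
Compare 395 vs 369: larger = 395
395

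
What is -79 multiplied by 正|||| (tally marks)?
Convert 正|||| (tally marks) → 5 + 4 = 9 (decimal)
Compute -79 × 9 = -711
-711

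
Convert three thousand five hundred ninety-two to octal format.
Convert three thousand five hundred ninety-two (English words) → 3×1000 + 5×100 + 92 = 3592 (decimal)
Convert 3592 (decimal) → 3592 = 7×512 + 1×8 → 0o7010 (octal)
0o7010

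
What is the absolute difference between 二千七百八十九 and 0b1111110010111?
Convert 二千七百八十九 (Chinese numeral) → 2×1000 + 7×100 + 8×10 + 9 = 2789 (decimal)
Convert 0b1111110010111 (binary) → 4096 + 2048 + 1024 + 512 + 256 + 128 + 16 + 4 + 2 + 1 = 8087 (decimal)
Compute |2789 - 8087| = 5298
5298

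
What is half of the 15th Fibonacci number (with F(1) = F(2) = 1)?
The 15th Fibonacci number (with F(1) = F(2) = 1): 1, 1, 2, 3, 5, 8, 13, 21, 34, 55, 89, 144, 233, 377, 610 → 610
Compute 610 ÷ 2 = 305
305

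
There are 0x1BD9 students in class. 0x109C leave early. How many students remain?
Convert 0x1BD9 (hexadecimal) → 1×4096 + 11×256 + 13×16 + 9 = 7129 (decimal)
Convert 0x109C (hexadecimal) → 1×4096 + 9×16 + 12 = 4252 (decimal)
Compute 7129 - 4252 = 2877
2877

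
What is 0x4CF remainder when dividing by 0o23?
Convert 0x4CF (hexadecimal) → 4×256 + 12×16 + 15 = 1231 (decimal)
Convert 0o23 (octal) → 2×8 + 3 = 19 (decimal)
Compute 1231 mod 19 = 15
15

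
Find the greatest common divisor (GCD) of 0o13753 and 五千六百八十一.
Convert 0o13753 (octal) → 1×4096 + 3×512 + 7×64 + 5×8 + 3 = 6123 (decimal)
Convert 五千六百八十一 (Chinese numeral) → 5×1000 + 6×100 + 8×10 + 1 = 5681 (decimal)
Compute gcd(6123, 5681) = 13
13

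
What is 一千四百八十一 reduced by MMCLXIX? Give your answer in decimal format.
Convert 一千四百八十一 (Chinese numeral) → 1×1000 + 4×100 + 8×10 + 1 = 1481 (decimal)
Convert MMCLXIX (Roman numeral) → 1000 + 1000 + 100 + 50 + 10 + 9 = 2169 (decimal)
Compute 1481 - 2169 = -688
-688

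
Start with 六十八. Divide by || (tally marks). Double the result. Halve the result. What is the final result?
Convert 六十八 (Chinese numeral) → 6×10 + 8 = 68 (decimal)
Start: 68
Convert || (tally marks) → 2 (decimal)
68 ÷ 2 = 34
34 × 2 = 68
68 ÷ 2 = 34
34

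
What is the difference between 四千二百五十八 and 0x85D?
Convert 四千二百五十八 (Chinese numeral) → 4×1000 + 2×100 + 5×10 + 8 = 4258 (decimal)
Convert 0x85D (hexadecimal) → 8×256 + 5×16 + 13 = 2141 (decimal)
Difference: |4258 - 2141| = 2117
2117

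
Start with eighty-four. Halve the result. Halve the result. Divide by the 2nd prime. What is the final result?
Convert eighty-four (English words) → 84 (decimal)
Start: 84
84 ÷ 2 = 42
42 ÷ 2 = 21
Convert the 2nd prime (prime index) → 3 (decimal)
21 ÷ 3 = 7
7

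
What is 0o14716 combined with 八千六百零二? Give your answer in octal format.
Convert 0o14716 (octal) → 1×4096 + 4×512 + 7×64 + 1×8 + 6 = 6606 (decimal)
Convert 八千六百零二 (Chinese numeral) → 8×1000 + 6×100 + 2 = 8602 (decimal)
Compute 6606 + 8602 = 15208
Convert 15208 (decimal) → 15208 = 3×4096 + 5×512 + 5×64 + 5×8 → 0o35550 (octal)
0o35550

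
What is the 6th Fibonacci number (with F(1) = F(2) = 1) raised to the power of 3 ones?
Convert the 6th Fibonacci number (with F(1) = F(2) = 1) (Fibonacci index) → 1, 1, 2, 3, 5, 8 → 8 (decimal)
Convert 3 ones (place-value notation) → 3 (decimal)
Compute 8 ^ 3 = 512
512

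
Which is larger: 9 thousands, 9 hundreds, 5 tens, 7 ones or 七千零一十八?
Convert 9 thousands, 9 hundreds, 5 tens, 7 ones (place-value notation) → 9×1000 + 9×100 + 5×10 + 7 = 9957 (decimal)
Convert 七千零一十八 (Chinese numeral) → 7×1000 + 1×10 + 8 = 7018 (decimal)
Compare 9957 vs 7018: larger = 9957
9957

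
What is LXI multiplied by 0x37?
Convert LXI (Roman numeral) → 50 + 10 + 1 = 61 (decimal)
Convert 0x37 (hexadecimal) → 3×16 + 7 = 55 (decimal)
Compute 61 × 55 = 3355
3355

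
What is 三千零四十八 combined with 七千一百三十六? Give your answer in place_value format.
Convert 三千零四十八 (Chinese numeral) → 3×1000 + 4×10 + 8 = 3048 (decimal)
Convert 七千一百三十六 (Chinese numeral) → 7×1000 + 1×100 + 3×10 + 6 = 7136 (decimal)
Compute 3048 + 7136 = 10184
Convert 10184 (decimal) → 10184 = 10×1000 + 1×100 + 8×10 + 4 → 10 thousands, 1 hundred, 8 tens, 4 ones (place-value notation)
10 thousands, 1 hundred, 8 tens, 4 ones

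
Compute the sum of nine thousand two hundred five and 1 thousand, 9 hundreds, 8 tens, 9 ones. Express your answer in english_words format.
Convert nine thousand two hundred five (English words) → 9×1000 + 2×100 + 5 = 9205 (decimal)
Convert 1 thousand, 9 hundreds, 8 tens, 9 ones (place-value notation) → 1×1000 + 9×100 + 8×10 + 9 = 1989 (decimal)
Compute 9205 + 1989 = 11194
Convert 11194 (decimal) → 11194 = 11×1000 + 1×100 + 94 → eleven thousand one hundred ninety-four (English words)
eleven thousand one hundred ninety-four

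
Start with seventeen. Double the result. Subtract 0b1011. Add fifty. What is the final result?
Convert seventeen (English words) → 17 (decimal)
Start: 17
17 × 2 = 34
Convert 0b1011 (binary) → 8 + 2 + 1 = 11 (decimal)
34 - 11 = 23
Convert fifty (English words) → 50 (decimal)
23 + 50 = 73
73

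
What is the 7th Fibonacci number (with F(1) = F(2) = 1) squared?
The 7th Fibonacci number (with F(1) = F(2) = 1): 1, 1, 2, 3, 5, 8, 13 → 13
Compute 13² = 13 × 13 = 169
169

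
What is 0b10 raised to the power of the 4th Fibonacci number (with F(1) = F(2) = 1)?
Convert 0b10 (binary) → 2 (decimal)
Convert the 4th Fibonacci number (with F(1) = F(2) = 1) (Fibonacci index) → 1, 1, 2, 3 → 3 (decimal)
Compute 2 ^ 3 = 8
8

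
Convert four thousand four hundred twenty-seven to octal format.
Convert four thousand four hundred twenty-seven (English words) → 4×1000 + 4×100 + 27 = 4427 (decimal)
Convert 4427 (decimal) → 4427 = 1×4096 + 5×64 + 1×8 + 3 → 0o10513 (octal)
0o10513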